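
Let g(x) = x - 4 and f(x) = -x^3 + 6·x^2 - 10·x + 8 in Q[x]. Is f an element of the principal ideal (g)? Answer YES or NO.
YES

In Q[x] the ideal (g) consists of all multiples of g, so f ∈ (g) iff g | f, i.e. iff the remainder of f on division by g is 0. Divide f by g (g is monic, so eliminate the leading term of the running remainder at each step):
  leading term -x^3: subtract (-x^2)·g(x) = -x^3 + 4·x^2, leaving 2·x^2 - 10·x + 8
  leading term 2·x^2: subtract (2·x)·g(x) = 2·x^2 - 8·x, leaving 8 - 2·x
  leading term -2·x: subtract (-2)·g(x) = 8 - 2·x, leaving 0
The remainder is 0, so f(x) = g(x) · h(x) with h(x) = -x^2 + 2·x - 2. Hence g | f, i.e. f ∈ (g).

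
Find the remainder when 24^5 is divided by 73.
Use repeated squaring. Binary(5) = 101. Walk through the bits of the exponent 5 left-to-right: at each bit after the leading one, square the running value, then multiply by 24 if the bit is 1 (always reducing mod 73):
  bit 1 = 1 (leading): start with 24.
  bit 2 = 0: square 24^2 = 576 ≡ 65 (mod 73).
  bit 3 = 1: square 65^2 = 4225 ≡ 64; bit is 1, so multiply 64·24 = 1536 ≡ 3 (mod 73).
Final value: 24^5 ≡ 3 (mod 73).

Final answer: 3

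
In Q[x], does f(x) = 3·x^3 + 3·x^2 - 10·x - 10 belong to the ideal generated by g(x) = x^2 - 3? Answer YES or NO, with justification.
In Q[x] the ideal (g) consists of all multiples of g, so f ∈ (g) iff g | f, i.e. iff the remainder of f on division by g is 0. Divide f by g (g is monic, so eliminate the leading term of the running remainder at each step):
  leading term 3·x^3: subtract (3·x)·g(x) = 3·x^3 - 9·x, leaving 3·x^2 - x - 10
  leading term 3·x^2: subtract (3)·g(x) = 3·x^2 - 9, leaving -x - 1
The remainder r(x) = -x - 1 ≠ 0 (and deg r < deg g), so g ∤ f, i.e. f ∉ (g).

Final answer: NO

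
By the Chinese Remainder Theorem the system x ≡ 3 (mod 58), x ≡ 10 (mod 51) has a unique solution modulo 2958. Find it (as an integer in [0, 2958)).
The moduli 58, 51 are pairwise coprime, so by the CRT there is a unique solution mod 58·51 = 2958.
Solve by successive substitution. Start with x ≡ 3 (mod 58).
  Combine with x ≡ 10 (mod 51): write x = 3 + 58·t and require 3 + 58·t ≡ 10 (mod 51), i.e. 58·t ≡ 10 − 3 ≡ 7 (mod 51). Since 58^(−1) ≡ 22 (mod 51) (58 ≡ 7 (mod 51)), t ≡ 22·7 ≡ 1 (mod 51). So x ≡ 3 + 58·1 = 61 (mod 2958).
Unique solution in [0, 2958): x = 61.

Final answer: x ≡ 61 (mod 2958); the representative in [0, 2958) is 61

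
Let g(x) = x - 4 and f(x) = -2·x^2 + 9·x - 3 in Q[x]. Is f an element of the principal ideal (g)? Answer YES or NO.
NO

In Q[x] the ideal (g) consists of all multiples of g, so f ∈ (g) iff g | f, i.e. iff the remainder of f on division by g is 0. Divide f by g (g is monic, so eliminate the leading term of the running remainder at each step):
  leading term -2·x^2: subtract (-2·x)·g(x) = -2·x^2 + 8·x, leaving x - 3
  leading term x: subtract (1)·g(x) = x - 4, leaving 1
The remainder r(x) = 1 ≠ 0 (and deg r < deg g), so g ∤ f, i.e. f ∉ (g).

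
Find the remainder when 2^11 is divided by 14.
Use repeated squaring. Binary(11) = 1011. Walk through the bits of the exponent 11 left-to-right: at each bit after the leading one, square the running value, then multiply by 2 if the bit is 1 (always reducing mod 14):
  bit 1 = 1 (leading): start with 2.
  bit 2 = 0: square 2^2 = 4 (mod 14).
  bit 3 = 1: square 4^2 = 16 ≡ 2; bit is 1, so multiply 2·2 = 4 (mod 14).
  bit 4 = 1: square 4^2 = 16 ≡ 2; bit is 1, so multiply 2·2 = 4 (mod 14).
Final value: 2^11 ≡ 4 (mod 14).

Final answer: 4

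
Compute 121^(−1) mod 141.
121^(−1) ≡ 7 (mod 141)

Apply the extended Euclidean algorithm to (141, 121), tracking rows (r, s, t) with s·141 + t·121 = r. Each division r_prev = q·r_cur + r_new produces the new row as (previous row) − q·(current row):
  row A: (141, 1, 0)   [1·141 + 0·121 = 141]
  row B: (121, 0, 1)   [0·141 + 1·121 = 121]
  141 = 1·121 + 20   → row C = row A − 1·row B = (20, 1, −1)   [check: 1·141 − 1·121 = 20]
  121 = 6·20 + 1   → row D = row B − 6·row C = (1, −6, 7)   [check: −6·141 + 7·121 = 1]
  20 = 20·1 + 0   → remainder 0, stop. gcd = 1 (last nonzero row D).
The gcd is 1, so 121 is invertible mod 141. The last nonzero row gives −6·141 + 7·121 = 1, so t = 7. So 121^(−1) ≡ 7 (mod 141). Verify: 121 · 7 = 847 ≡ 1 (mod 141). ✓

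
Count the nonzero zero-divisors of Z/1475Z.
In Z/1475Z each nonzero element is either a unit (gcd with 1475 is 1) or a zero-divisor (gcd > 1). The number of units is φ(1475): factorise 1475 = 5^2 · 59, so φ(1475) = (5^2 − 5^1) · (59 − 1) = 20 · 58 = 1160. The nonzero elements number 1475 − 1 = 1474. Hence the nonzero zero-divisors number 1474 − 1160 = 314.

Final answer: Z/1475Z has 314 nonzero zero-divisors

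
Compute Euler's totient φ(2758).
φ(2758) = 1176

φ is multiplicative, with φ(p^e) = p^e − p^(e−1). Factorise 2758 = 2 · 7 · 197. Then
  φ(2758) = (2 − 1) · (7 − 1) · (197 − 1) = 1 · 6 · 196 = 1176.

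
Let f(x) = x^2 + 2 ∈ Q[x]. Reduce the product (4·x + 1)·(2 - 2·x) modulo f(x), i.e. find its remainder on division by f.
First multiply in Q[x] without reducing: a · b = -8·x^2 + 6·x + 2. Now divide by f(x) = x^2 + 2, eliminating the leading term at each step:
  leading term -8·x^2: subtract (-8)·f(x) = -8·x^2 - 16, leaving 6·x + 18
The degree is now < 2, so this is the remainder. Hence a · b ≡ 6·x + 18 in Q[x]/(f).

Final answer: a · b ≡ 6·x + 18 (mod f(x))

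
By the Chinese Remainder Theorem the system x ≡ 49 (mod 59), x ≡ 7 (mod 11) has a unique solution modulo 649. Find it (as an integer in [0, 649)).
The moduli 59, 11 are pairwise coprime, so by the CRT there is a unique solution mod 59·11 = 649.
Solve by successive substitution. Start with x ≡ 49 (mod 59).
  Combine with x ≡ 7 (mod 11): write x = 49 + 59·t and require 49 + 59·t ≡ 7 (mod 11), i.e. 59·t ≡ 7 − 49 ≡ 2 (mod 11). Since 59^(−1) ≡ 3 (mod 11) (59 ≡ 4 (mod 11)), t ≡ 3·2 ≡ 6 (mod 11). So x ≡ 49 + 59·6 = 403 (mod 649).
Unique solution in [0, 649): x = 403.

Final answer: x ≡ 403 (mod 649); the representative in [0, 649) is 403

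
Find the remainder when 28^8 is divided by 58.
30

Use repeated squaring. Binary(8) = 1000. Walk through the bits of the exponent 8 left-to-right: at each bit after the leading one, square the running value, then multiply by 28 if the bit is 1 (always reducing mod 58):
  bit 1 = 1 (leading): start with 28.
  bit 2 = 0: square 28^2 = 784 ≡ 30 (mod 58).
  bit 3 = 0: square 30^2 = 900 ≡ 30 (mod 58).
  bit 4 = 0: square 30^2 = 900 ≡ 30 (mod 58).
Final value: 28^8 ≡ 30 (mod 58).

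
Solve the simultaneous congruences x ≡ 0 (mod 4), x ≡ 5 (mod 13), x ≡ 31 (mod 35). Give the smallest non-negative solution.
x ≡ 1396 (mod 1820); the representative in [0, 1820) is 1396

The moduli 4, 13, 35 are pairwise coprime, so by the CRT there is a unique solution mod 4·13·35 = 1820.
Solve by successive substitution. Start with x ≡ 0 (mod 4).
  Combine with x ≡ 5 (mod 13): write x = 4·t and require 4·t ≡ 5 (mod 13). Since 4^(−1) ≡ 10 (mod 13), t ≡ 10·5 ≡ 11 (mod 13). So x ≡ 4·11 = 44 (mod 52).
  Combine with x ≡ 31 (mod 35): write x = 44 + 52·t and require 44 + 52·t ≡ 31 (mod 35), i.e. 52·t ≡ 31 − 44 ≡ 22 (mod 35). Since 52^(−1) ≡ 33 (mod 35) (52 ≡ 17 (mod 35)), t ≡ 33·22 ≡ 26 (mod 35). So x ≡ 44 + 52·26 = 1396 (mod 1820).
Unique solution in [0, 1820): x = 1396.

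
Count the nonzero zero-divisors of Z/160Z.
Z/160Z has 95 nonzero zero-divisors

In Z/160Z each nonzero element is either a unit (gcd with 160 is 1) or a zero-divisor (gcd > 1). The number of units is φ(160): factorise 160 = 2^5 · 5, so φ(160) = (2^5 − 2^4) · (5 − 1) = 16 · 4 = 64. The nonzero elements number 160 − 1 = 159. Hence the nonzero zero-divisors number 159 − 64 = 95.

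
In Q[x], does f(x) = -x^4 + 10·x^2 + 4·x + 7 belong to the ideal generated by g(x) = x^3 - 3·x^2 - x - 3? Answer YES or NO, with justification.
In Q[x] the ideal (g) consists of all multiples of g, so f ∈ (g) iff g | f, i.e. iff the remainder of f on division by g is 0. Divide f by g (g is monic, so eliminate the leading term of the running remainder at each step):
  leading term -x^4: subtract (-x)·g(x) = -x^4 + 3·x^3 + x^2 + 3·x, leaving -3·x^3 + 9·x^2 + x + 7
  leading term -3·x^3: subtract (-3)·g(x) = -3·x^3 + 9·x^2 + 3·x + 9, leaving -2·x - 2
The remainder r(x) = -2·x - 2 ≠ 0 (and deg r < deg g), so g ∤ f, i.e. f ∉ (g).

Final answer: NO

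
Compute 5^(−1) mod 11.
5^(−1) ≡ 9 (mod 11)

Apply the extended Euclidean algorithm to (11, 5), tracking rows (r, s, t) with s·11 + t·5 = r. Each division r_prev = q·r_cur + r_new produces the new row as (previous row) − q·(current row):
  row A: (11, 1, 0)   [1·11 + 0·5 = 11]
  row B: (5, 0, 1)   [0·11 + 1·5 = 5]
  11 = 2·5 + 1   → row C = row A − 2·row B = (1, 1, −2)   [check: 1·11 − 2·5 = 1]
  5 = 5·1 + 0   → remainder 0, stop. gcd = 1 (last nonzero row C).
The gcd is 1, so 5 is invertible mod 11. The last nonzero row gives 1·11 − 2·5 = 1, so t = −2. So 5^(−1) ≡ −2 ≡ 9 (mod 11). Verify: 5 · 9 = 45 ≡ 1 (mod 11). ✓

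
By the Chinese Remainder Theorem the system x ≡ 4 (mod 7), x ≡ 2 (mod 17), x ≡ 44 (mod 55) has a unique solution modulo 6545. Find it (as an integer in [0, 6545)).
The moduli 7, 17, 55 are pairwise coprime, so by the CRT there is a unique solution mod 7·17·55 = 6545.
Solve by successive substitution. Start with x ≡ 4 (mod 7).
  Combine with x ≡ 2 (mod 17): write x = 4 + 7·t and require 4 + 7·t ≡ 2 (mod 17), i.e. 7·t ≡ 2 − 4 ≡ 15 (mod 17). Since 7^(−1) ≡ 5 (mod 17), t ≡ 5·15 ≡ 7 (mod 17). So x ≡ 4 + 7·7 = 53 (mod 119).
  Combine with x ≡ 44 (mod 55): write x = 53 + 119·t and require 53 + 119·t ≡ 44 (mod 55), i.e. 119·t ≡ 44 − 53 ≡ 46 (mod 55). Since 119^(−1) ≡ 49 (mod 55) (119 ≡ 9 (mod 55)), t ≡ 49·46 ≡ 54 (mod 55). So x ≡ 53 + 119·54 = 6479 (mod 6545).
Unique solution in [0, 6545): x = 6479.

Final answer: x ≡ 6479 (mod 6545); the representative in [0, 6545) is 6479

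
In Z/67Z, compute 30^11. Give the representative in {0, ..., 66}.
38

Use repeated squaring. Binary(11) = 1011. Walk through the bits of the exponent 11 left-to-right: at each bit after the leading one, square the running value, then multiply by 30 if the bit is 1 (always reducing mod 67):
  bit 1 = 1 (leading): start with 30.
  bit 2 = 0: square 30^2 = 900 ≡ 29 (mod 67).
  bit 3 = 1: square 29^2 = 841 ≡ 37; bit is 1, so multiply 37·30 = 1110 ≡ 38 (mod 67).
  bit 4 = 1: square 38^2 = 1444 ≡ 37; bit is 1, so multiply 37·30 = 1110 ≡ 38 (mod 67).
Final value: 30^11 ≡ 38 (mod 67).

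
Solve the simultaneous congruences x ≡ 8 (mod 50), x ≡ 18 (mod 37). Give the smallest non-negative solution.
The moduli 50, 37 are pairwise coprime, so by the CRT there is a unique solution mod 50·37 = 1850.
Solve by successive substitution. Start with x ≡ 8 (mod 50).
  Combine with x ≡ 18 (mod 37): write x = 8 + 50·t and require 8 + 50·t ≡ 18 (mod 37), i.e. 50·t ≡ 18 − 8 ≡ 10 (mod 37). Since 50^(−1) ≡ 20 (mod 37) (50 ≡ 13 (mod 37)), t ≡ 20·10 ≡ 15 (mod 37). So x ≡ 8 + 50·15 = 758 (mod 1850).
Unique solution in [0, 1850): x = 758.

Final answer: x ≡ 758 (mod 1850); the representative in [0, 1850) is 758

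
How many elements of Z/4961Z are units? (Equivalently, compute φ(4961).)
An element a ∈ Z/4961Z is a unit iff gcd(a, 4961) = 1, so the number of units is φ(4961). φ is multiplicative, with φ(p^e) = p^e − p^(e−1). Factorise 4961 = 11^2 · 41. Then
  φ(4961) = (11^2 − 11^1) · (41 − 1) = 110 · 40 = 4400.

Final answer: Z/4961Z has φ(4961) = 4400 units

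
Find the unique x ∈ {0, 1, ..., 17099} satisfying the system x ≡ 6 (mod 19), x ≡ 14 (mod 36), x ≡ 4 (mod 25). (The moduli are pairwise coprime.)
The moduli 19, 36, 25 are pairwise coprime, so by the CRT there is a unique solution mod 19·36·25 = 17100.
Solve by successive substitution. Start with x ≡ 6 (mod 19).
  Combine with x ≡ 14 (mod 36): write x = 6 + 19·t and require 6 + 19·t ≡ 14 (mod 36), i.e. 19·t ≡ 14 − 6 ≡ 8 (mod 36). Since 19^(−1) ≡ 19 (mod 36), t ≡ 19·8 ≡ 8 (mod 36). So x ≡ 6 + 19·8 = 158 (mod 684).
  Combine with x ≡ 4 (mod 25): write x = 158 + 684·t and require 158 + 684·t ≡ 4 (mod 25), i.e. 684·t ≡ 4 − 158 ≡ 21 (mod 25). Since 684^(−1) ≡ 14 (mod 25) (684 ≡ 9 (mod 25)), t ≡ 14·21 ≡ 19 (mod 25). So x ≡ 158 + 684·19 = 13154 (mod 17100).
Unique solution in [0, 17100): x = 13154.

Final answer: x ≡ 13154 (mod 17100); the representative in [0, 17100) is 13154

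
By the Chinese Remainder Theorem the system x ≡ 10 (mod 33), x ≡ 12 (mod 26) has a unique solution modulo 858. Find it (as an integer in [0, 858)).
x ≡ 142 (mod 858); the representative in [0, 858) is 142

The moduli 33, 26 are pairwise coprime, so by the CRT there is a unique solution mod 33·26 = 858.
Solve by successive substitution. Start with x ≡ 10 (mod 33).
  Combine with x ≡ 12 (mod 26): write x = 10 + 33·t and require 10 + 33·t ≡ 12 (mod 26), i.e. 33·t ≡ 12 − 10 ≡ 2 (mod 26). Since 33^(−1) ≡ 15 (mod 26) (33 ≡ 7 (mod 26)), t ≡ 15·2 ≡ 4 (mod 26). So x ≡ 10 + 33·4 = 142 (mod 858).
Unique solution in [0, 858): x = 142.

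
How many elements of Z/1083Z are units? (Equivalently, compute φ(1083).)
Z/1083Z has φ(1083) = 684 units

An element a ∈ Z/1083Z is a unit iff gcd(a, 1083) = 1, so the number of units is φ(1083). φ is multiplicative, with φ(p^e) = p^e − p^(e−1). Factorise 1083 = 3 · 19^2. Then
  φ(1083) = (3 − 1) · (19^2 − 19^1) = 2 · 342 = 684.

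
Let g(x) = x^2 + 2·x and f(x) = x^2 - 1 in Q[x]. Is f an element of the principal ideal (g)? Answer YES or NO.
NO

In Q[x] the ideal (g) consists of all multiples of g, so f ∈ (g) iff g | f, i.e. iff the remainder of f on division by g is 0. Divide f by g (g is monic, so eliminate the leading term of the running remainder at each step):
  leading term x^2: subtract (1)·g(x) = x^2 + 2·x, leaving -2·x - 1
The remainder r(x) = -2·x - 1 ≠ 0 (and deg r < deg g), so g ∤ f, i.e. f ∉ (g).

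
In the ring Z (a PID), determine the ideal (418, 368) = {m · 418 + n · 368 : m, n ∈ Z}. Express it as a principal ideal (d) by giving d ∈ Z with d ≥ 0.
(418, 368) = (2); d = 2

In the PID Z, (a, b) is generated by gcd(a, b). Compute gcd(418, 368) with the extended Euclidean algorithm, tracking rows (r, s, t) with s·418 + t·368 = r:
  row A: (418, 1, 0)   [1·418 + 0·368 = 418]
  row B: (368, 0, 1)   [0·418 + 1·368 = 368]
  418 = 1·368 + 50   → row C = row A − 1·row B = (50, 1, −1)   [check: 1·418 − 1·368 = 50]
  368 = 7·50 + 18   → row D = row B − 7·row C = (18, −7, 8)   [check: −7·418 + 8·368 = 18]
  50 = 2·18 + 14   → row E = row C − 2·row D = (14, 15, −17)   [check: 15·418 − 17·368 = 14]
  18 = 1·14 + 4   → row F = row D − 1·row E = (4, −22, 25)   [check: −22·418 + 25·368 = 4]
  14 = 3·4 + 2   → row G = row E − 3·row F = (2, 81, −92)   [check: 81·418 − 92·368 = 2]
  4 = 2·2 + 0   → remainder 0, stop. gcd = 2 (last nonzero row G).
So gcd(418, 368) = 2, with Bézout identity 81·418 − 92·368 = 2. Containment (⊇): the Bézout identity exhibits 2 as an element of (418, 368), giving (2) ⊆ (418, 368). Containment (⊆): since 2 | 418 and 2 | 368 (418 = 2·209, 368 = 2·184), every Z-linear combination of 418 and 368 is divisible by 2, so (418, 368) ⊆ (2). Therefore (418, 368) = (2), d = 2.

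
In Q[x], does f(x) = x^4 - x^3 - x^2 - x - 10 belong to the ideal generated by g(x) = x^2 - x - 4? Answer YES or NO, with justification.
In Q[x] the ideal (g) consists of all multiples of g, so f ∈ (g) iff g | f, i.e. iff the remainder of f on division by g is 0. Divide f by g (g is monic, so eliminate the leading term of the running remainder at each step):
  leading term x^4: subtract (x^2)·g(x) = x^4 - x^3 - 4·x^2, leaving 3·x^2 - x - 10
  leading term 3·x^2: subtract (3)·g(x) = 3·x^2 - 3·x - 12, leaving 2·x + 2
The remainder r(x) = 2·x + 2 ≠ 0 (and deg r < deg g), so g ∤ f, i.e. f ∉ (g).

Final answer: NO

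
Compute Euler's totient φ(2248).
φ is multiplicative, with φ(p^e) = p^e − p^(e−1). Factorise 2248 = 2^3 · 281. Then
  φ(2248) = (2^3 − 2^2) · (281 − 1) = 4 · 280 = 1120.

Final answer: φ(2248) = 1120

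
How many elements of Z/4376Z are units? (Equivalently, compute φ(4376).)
An element a ∈ Z/4376Z is a unit iff gcd(a, 4376) = 1, so the number of units is φ(4376). φ is multiplicative, with φ(p^e) = p^e − p^(e−1). Factorise 4376 = 2^3 · 547. Then
  φ(4376) = (2^3 − 2^2) · (547 − 1) = 4 · 546 = 2184.

Final answer: Z/4376Z has φ(4376) = 2184 units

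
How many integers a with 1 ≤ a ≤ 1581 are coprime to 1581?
The number of a ∈ {1, ..., 1581} with gcd(a, 1581) = 1 is by definition Euler's totient φ(1581). φ is multiplicative, with φ(p^e) = p^e − p^(e−1). Factorise 1581 = 3 · 17 · 31. Then
  φ(1581) = (3 − 1) · (17 − 1) · (31 − 1) = 2 · 16 · 30 = 960.
So there are 960 such integers.

Final answer: 960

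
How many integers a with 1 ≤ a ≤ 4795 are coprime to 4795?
3264

The number of a ∈ {1, ..., 4795} with gcd(a, 4795) = 1 is by definition Euler's totient φ(4795). φ is multiplicative, with φ(p^e) = p^e − p^(e−1). Factorise 4795 = 5 · 7 · 137. Then
  φ(4795) = (5 − 1) · (7 − 1) · (137 − 1) = 4 · 6 · 136 = 3264.
So there are 3264 such integers.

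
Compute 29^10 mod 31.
1

Use repeated squaring. Binary(10) = 1010. Walk through the bits of the exponent 10 left-to-right: at each bit after the leading one, square the running value, then multiply by 29 if the bit is 1 (always reducing mod 31):
  bit 1 = 1 (leading): start with 29.
  bit 2 = 0: square 29^2 = 841 ≡ 4 (mod 31).
  bit 3 = 1: square 4^2 = 16; bit is 1, so multiply 16·29 = 464 ≡ 30 (mod 31).
  bit 4 = 0: square 30^2 = 900 ≡ 1 (mod 31).
Final value: 29^10 ≡ 1 (mod 31).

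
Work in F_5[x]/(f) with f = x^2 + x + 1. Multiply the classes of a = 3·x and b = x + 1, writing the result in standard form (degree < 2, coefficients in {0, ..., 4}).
Multiply as integer polynomials: a · b = 3·x^2 + 3·x. Reducing coefficients mod 5: a · b ≡ 3·x^2 + 3·x. Now divide by f(x) = x^2 + x + 1 in F_5[x], eliminating the leading term at each step:
  leading term 3·x^2: subtract (3)·f(x) = 3·x^2 + 3·x + 3, leaving 2 (coefficients mod 5)
The degree is now < 2, so this is the remainder. Hence a · b ≡ 2 in F_5[x]/(f).

Final answer: a · b ≡ 2 (mod f(x))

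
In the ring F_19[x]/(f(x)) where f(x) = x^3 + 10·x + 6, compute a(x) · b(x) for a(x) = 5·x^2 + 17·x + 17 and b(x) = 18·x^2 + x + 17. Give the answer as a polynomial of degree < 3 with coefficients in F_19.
a · b ≡ 2·x^2 (mod f(x))

Multiply as integer polynomials: a · b = 90·x^4 + 311·x^3 + 408·x^2 + 306·x + 289. Reducing coefficients mod 19: a · b ≡ 14·x^4 + 7·x^3 + 9·x^2 + 2·x + 4. Now divide by f(x) = x^3 + 10·x + 6 in F_19[x], eliminating the leading term at each step:
  leading term 14·x^4: subtract (14·x)·f(x) = 14·x^4 + 7·x^2 + 8·x, leaving 7·x^3 + 2·x^2 + 13·x + 4 (coefficients mod 19)
  leading term 7·x^3: subtract (7)·f(x) = 7·x^3 + 13·x + 4, leaving 2·x^2 (coefficients mod 19)
The degree is now < 3, so this is the remainder. Hence a · b ≡ 2·x^2 in F_19[x]/(f).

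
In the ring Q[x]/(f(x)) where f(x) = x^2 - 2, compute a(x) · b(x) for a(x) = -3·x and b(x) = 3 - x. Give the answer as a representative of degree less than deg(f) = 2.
a · b ≡ 6 - 9·x (mod f(x))

First multiply in Q[x] without reducing: a · b = 3·x^2 - 9·x. Now divide by f(x) = x^2 - 2, eliminating the leading term at each step:
  leading term 3·x^2: subtract (3)·f(x) = 3·x^2 - 6, leaving 6 - 9·x
The degree is now < 2, so this is the remainder. Hence a · b ≡ 6 - 9·x in Q[x]/(f).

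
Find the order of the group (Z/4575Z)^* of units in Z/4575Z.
(Z/4575Z)^* consists of the classes a with gcd(a, 4575) = 1, so its order is φ(4575). φ is multiplicative, with φ(p^e) = p^e − p^(e−1). Factorise 4575 = 3 · 5^2 · 61. Then
  φ(4575) = (3 − 1) · (5^2 − 5^1) · (61 − 1) = 2 · 20 · 60 = 2400.
Thus |(Z/4575Z)^*| = 2400.

Final answer: |(Z/4575Z)^*| = 2400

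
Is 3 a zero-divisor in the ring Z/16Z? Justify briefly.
gcd(3, 16) = 1, so 3 is a unit in Z/16Z (it has a multiplicative inverse). A unit cannot be a zero-divisor: if 3·b ≡ 0 then multiplying both sides by 3^(−1) gives b ≡ 0. So 3 is not a zero-divisor.

Final answer: NO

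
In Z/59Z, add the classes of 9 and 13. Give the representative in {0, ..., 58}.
22

Both summands are already reduced mod 59. 9 + 13 = 22; 22 = 0·59 + 22, so (9 + 13) mod 59 = 22.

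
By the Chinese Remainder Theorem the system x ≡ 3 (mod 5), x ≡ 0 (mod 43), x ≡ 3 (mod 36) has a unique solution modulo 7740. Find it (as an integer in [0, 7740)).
The moduli 5, 43, 36 are pairwise coprime, so by the CRT there is a unique solution mod 5·43·36 = 7740.
Solve by successive substitution. Start with x ≡ 3 (mod 5).
  Combine with x ≡ 0 (mod 43): write x = 3 + 5·t and require 3 + 5·t ≡ 0 (mod 43), i.e. 5·t ≡ 0 − 3 ≡ 40 (mod 43). Since 5^(−1) ≡ 26 (mod 43), t ≡ 26·40 ≡ 8 (mod 43). So x ≡ 3 + 5·8 = 43 (mod 215).
  Combine with x ≡ 3 (mod 36): write x = 43 + 215·t and require 43 + 215·t ≡ 3 (mod 36), i.e. 215·t ≡ 3 − 43 ≡ 32 (mod 36). Since 215^(−1) ≡ 35 (mod 36) (215 ≡ 35 (mod 36)), t ≡ 35·32 ≡ 4 (mod 36). So x ≡ 43 + 215·4 = 903 (mod 7740).
Unique solution in [0, 7740): x = 903.

Final answer: x ≡ 903 (mod 7740); the representative in [0, 7740) is 903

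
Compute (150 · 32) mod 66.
Reduce the factors first: 150 ≡ 18 (mod 66), so 150 · 32 ≡ 18 · 32 (mod 66). 18 · 32 = 576. Dividing by 66: 576 = 8·66 + 48. So (150 · 32) mod 66 = 48.

Final answer: 48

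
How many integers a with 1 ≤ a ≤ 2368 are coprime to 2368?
1152

The number of a ∈ {1, ..., 2368} with gcd(a, 2368) = 1 is by definition Euler's totient φ(2368). φ is multiplicative, with φ(p^e) = p^e − p^(e−1). Factorise 2368 = 2^6 · 37. Then
  φ(2368) = (2^6 − 2^5) · (37 − 1) = 32 · 36 = 1152.
So there are 1152 such integers.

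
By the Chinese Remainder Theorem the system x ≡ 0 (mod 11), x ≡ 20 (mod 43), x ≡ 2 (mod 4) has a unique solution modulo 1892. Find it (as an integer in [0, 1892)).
The moduli 11, 43, 4 are pairwise coprime, so by the CRT there is a unique solution mod 11·43·4 = 1892.
Solve by successive substitution. Start with x ≡ 0 (mod 11).
  Combine with x ≡ 20 (mod 43): write x = 11·t and require 11·t ≡ 20 (mod 43). Since 11^(−1) ≡ 4 (mod 43), t ≡ 4·20 ≡ 37 (mod 43). So x ≡ 11·37 = 407 (mod 473).
  Combine with x ≡ 2 (mod 4): write x = 407 + 473·t and require 407 + 473·t ≡ 2 (mod 4), i.e. 473·t ≡ 2 − 407 ≡ 3 (mod 4). Since 473^(−1) ≡ 1 (mod 4) (473 ≡ 1 (mod 4)), t ≡ 1·3 ≡ 3 (mod 4). So x ≡ 407 + 473·3 = 1826 (mod 1892).
Unique solution in [0, 1892): x = 1826.

Final answer: x ≡ 1826 (mod 1892); the representative in [0, 1892) is 1826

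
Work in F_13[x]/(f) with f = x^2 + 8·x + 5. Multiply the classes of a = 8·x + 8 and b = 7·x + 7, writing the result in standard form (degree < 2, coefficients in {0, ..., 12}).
a · b ≡ 2·x + 10 (mod f(x))

Multiply as integer polynomials: a · b = 56·x^2 + 112·x + 56. Reducing coefficients mod 13: a · b ≡ 4·x^2 + 8·x + 4. Now divide by f(x) = x^2 + 8·x + 5 in F_13[x], eliminating the leading term at each step:
  leading term 4·x^2: subtract (4)·f(x) = 4·x^2 + 6·x + 7, leaving 2·x + 10 (coefficients mod 13)
The degree is now < 2, so this is the remainder. Hence a · b ≡ 2·x + 10 in F_13[x]/(f).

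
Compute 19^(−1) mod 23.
Apply the extended Euclidean algorithm to (23, 19), tracking rows (r, s, t) with s·23 + t·19 = r. Each division r_prev = q·r_cur + r_new produces the new row as (previous row) − q·(current row):
  row A: (23, 1, 0)   [1·23 + 0·19 = 23]
  row B: (19, 0, 1)   [0·23 + 1·19 = 19]
  23 = 1·19 + 4   → row C = row A − 1·row B = (4, 1, −1)   [check: 1·23 − 1·19 = 4]
  19 = 4·4 + 3   → row D = row B − 4·row C = (3, −4, 5)   [check: −4·23 + 5·19 = 3]
  4 = 1·3 + 1   → row E = row C − 1·row D = (1, 5, −6)   [check: 5·23 − 6·19 = 1]
  3 = 3·1 + 0   → remainder 0, stop. gcd = 1 (last nonzero row E).
The gcd is 1, so 19 is invertible mod 23. The last nonzero row gives 5·23 − 6·19 = 1, so t = −6. So 19^(−1) ≡ −6 ≡ 17 (mod 23). Verify: 19 · 17 = 323 ≡ 1 (mod 23). ✓

Final answer: 19^(−1) ≡ 17 (mod 23)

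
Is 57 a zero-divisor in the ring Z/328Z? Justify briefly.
NO

gcd(57, 328) = 1, so 57 is a unit in Z/328Z (it has a multiplicative inverse). A unit cannot be a zero-divisor: if 57·b ≡ 0 then multiplying both sides by 57^(−1) gives b ≡ 0. So 57 is not a zero-divisor.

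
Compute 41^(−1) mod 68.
41^(−1) ≡ 5 (mod 68)

Apply the extended Euclidean algorithm to (68, 41), tracking rows (r, s, t) with s·68 + t·41 = r. Each division r_prev = q·r_cur + r_new produces the new row as (previous row) − q·(current row):
  row A: (68, 1, 0)   [1·68 + 0·41 = 68]
  row B: (41, 0, 1)   [0·68 + 1·41 = 41]
  68 = 1·41 + 27   → row C = row A − 1·row B = (27, 1, −1)   [check: 1·68 − 1·41 = 27]
  41 = 1·27 + 14   → row D = row B − 1·row C = (14, −1, 2)   [check: −1·68 + 2·41 = 14]
  27 = 1·14 + 13   → row E = row C − 1·row D = (13, 2, −3)   [check: 2·68 − 3·41 = 13]
  14 = 1·13 + 1   → row F = row D − 1·row E = (1, −3, 5)   [check: −3·68 + 5·41 = 1]
  13 = 13·1 + 0   → remainder 0, stop. gcd = 1 (last nonzero row F).
The gcd is 1, so 41 is invertible mod 68. The last nonzero row gives −3·68 + 5·41 = 1, so t = 5. So 41^(−1) ≡ 5 (mod 68). Verify: 41 · 5 = 205 ≡ 1 (mod 68). ✓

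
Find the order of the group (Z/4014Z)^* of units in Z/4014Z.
|(Z/4014Z)^*| = 1332

(Z/4014Z)^* consists of the classes a with gcd(a, 4014) = 1, so its order is φ(4014). φ is multiplicative, with φ(p^e) = p^e − p^(e−1). Factorise 4014 = 2 · 3^2 · 223. Then
  φ(4014) = (2 − 1) · (3^2 − 3^1) · (223 − 1) = 1 · 6 · 222 = 1332.
Thus |(Z/4014Z)^*| = 1332.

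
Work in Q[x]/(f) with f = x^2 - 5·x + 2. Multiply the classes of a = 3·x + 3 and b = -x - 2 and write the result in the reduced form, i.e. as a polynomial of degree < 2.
a · b ≡ -24·x (mod f(x))

First multiply in Q[x] without reducing: a · b = -3·x^2 - 9·x - 6. Now divide by f(x) = x^2 - 5·x + 2, eliminating the leading term at each step:
  leading term -3·x^2: subtract (-3)·f(x) = -3·x^2 + 15·x - 6, leaving -24·x
The degree is now < 2, so this is the remainder. Hence a · b ≡ -24·x in Q[x]/(f).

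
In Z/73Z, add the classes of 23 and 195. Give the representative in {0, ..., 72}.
72

Reduce the summands first: 195 ≡ 49 (mod 73), so 23 + 195 ≡ 23 + 49 (mod 73). 23 + 49 = 72; 72 = 0·73 + 72, so (23 + 195) mod 73 = 72.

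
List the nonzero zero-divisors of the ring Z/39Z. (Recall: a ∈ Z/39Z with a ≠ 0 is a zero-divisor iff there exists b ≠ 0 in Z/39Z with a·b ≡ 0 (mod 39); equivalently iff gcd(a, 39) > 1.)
nonzero zero-divisors of Z/39Z = {3, 6, 9, 12, 13, 15, 18, 21, 24, 26, 27, 30, 33, 36}

An element a ∈ Z/39Z (with a ≠ 0) is a zero-divisor iff gcd(a, 39) > 1 (because a is a unit precisely when gcd(a, n) = 1, and in Z/nZ every nonzero, non-unit element is a zero-divisor). Scan a = 1, ..., 38 and keep those with gcd(a, 39) > 1:
  gcd(3, 39) = 3, gcd(6, 39) = 3, gcd(9, 39) = 3, gcd(12, 39) = 3, gcd(13, 39) = 13, gcd(15, 39) = 3, gcd(18, 39) = 3, gcd(21, 39) = 3, gcd(24, 39) = 3, gcd(26, 39) = 13, gcd(27, 39) = 3, gcd(30, 39) = 3, gcd(33, 39) = 3, gcd(36, 39) = 3.
All other a ∈ {1, ..., 38} have gcd(a, 39) = 1 and are units. So the nonzero zero-divisors are exactly the 14 values of a appearing in this scan.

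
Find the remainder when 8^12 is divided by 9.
Use repeated squaring. Binary(12) = 1100. Walk through the bits of the exponent 12 left-to-right: at each bit after the leading one, square the running value, then multiply by 8 if the bit is 1 (always reducing mod 9):
  bit 1 = 1 (leading): start with 8.
  bit 2 = 1: square 8^2 = 64 ≡ 1; bit is 1, so multiply 1·8 = 8 (mod 9).
  bit 3 = 0: square 8^2 = 64 ≡ 1 (mod 9).
  bit 4 = 0: square 1^2 = 1 (mod 9).
Final value: 8^12 ≡ 1 (mod 9).

Final answer: 1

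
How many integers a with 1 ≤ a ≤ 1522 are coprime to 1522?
The number of a ∈ {1, ..., 1522} with gcd(a, 1522) = 1 is by definition Euler's totient φ(1522). φ is multiplicative, with φ(p^e) = p^e − p^(e−1). Factorise 1522 = 2 · 761. Then
  φ(1522) = (2 − 1) · (761 − 1) = 1 · 760 = 760.
So there are 760 such integers.

Final answer: 760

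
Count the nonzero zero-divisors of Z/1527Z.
In Z/1527Z each nonzero element is either a unit (gcd with 1527 is 1) or a zero-divisor (gcd > 1). The number of units is φ(1527): factorise 1527 = 3 · 509, so φ(1527) = (3 − 1) · (509 − 1) = 2 · 508 = 1016. The nonzero elements number 1527 − 1 = 1526. Hence the nonzero zero-divisors number 1526 − 1016 = 510.

Final answer: Z/1527Z has 510 nonzero zero-divisors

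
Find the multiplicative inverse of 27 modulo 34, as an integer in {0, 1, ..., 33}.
27^(−1) ≡ 29 (mod 34)

Apply the extended Euclidean algorithm to (34, 27), tracking rows (r, s, t) with s·34 + t·27 = r. Each division r_prev = q·r_cur + r_new produces the new row as (previous row) − q·(current row):
  row A: (34, 1, 0)   [1·34 + 0·27 = 34]
  row B: (27, 0, 1)   [0·34 + 1·27 = 27]
  34 = 1·27 + 7   → row C = row A − 1·row B = (7, 1, −1)   [check: 1·34 − 1·27 = 7]
  27 = 3·7 + 6   → row D = row B − 3·row C = (6, −3, 4)   [check: −3·34 + 4·27 = 6]
  7 = 1·6 + 1   → row E = row C − 1·row D = (1, 4, −5)   [check: 4·34 − 5·27 = 1]
  6 = 6·1 + 0   → remainder 0, stop. gcd = 1 (last nonzero row E).
The gcd is 1, so 27 is invertible mod 34. The last nonzero row gives 4·34 − 5·27 = 1, so t = −5. So 27^(−1) ≡ −5 ≡ 29 (mod 34). Verify: 27 · 29 = 783 ≡ 1 (mod 34). ✓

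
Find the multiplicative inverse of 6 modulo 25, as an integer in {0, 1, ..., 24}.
Apply the extended Euclidean algorithm to (25, 6), tracking rows (r, s, t) with s·25 + t·6 = r. Each division r_prev = q·r_cur + r_new produces the new row as (previous row) − q·(current row):
  row A: (25, 1, 0)   [1·25 + 0·6 = 25]
  row B: (6, 0, 1)   [0·25 + 1·6 = 6]
  25 = 4·6 + 1   → row C = row A − 4·row B = (1, 1, −4)   [check: 1·25 − 4·6 = 1]
  6 = 6·1 + 0   → remainder 0, stop. gcd = 1 (last nonzero row C).
The gcd is 1, so 6 is invertible mod 25. The last nonzero row gives 1·25 − 4·6 = 1, so t = −4. So 6^(−1) ≡ −4 ≡ 21 (mod 25). Verify: 6 · 21 = 126 ≡ 1 (mod 25). ✓

Final answer: 6^(−1) ≡ 21 (mod 25)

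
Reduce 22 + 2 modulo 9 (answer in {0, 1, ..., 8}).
6

Reduce the summands first: 22 ≡ 4 (mod 9), so 22 + 2 ≡ 4 + 2 (mod 9). 4 + 2 = 6; 6 = 0·9 + 6, so (22 + 2) mod 9 = 6.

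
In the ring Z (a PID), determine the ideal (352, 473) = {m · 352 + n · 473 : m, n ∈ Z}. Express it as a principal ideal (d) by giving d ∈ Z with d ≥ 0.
(352, 473) = (11); d = 11

In the PID Z, (a, b) is generated by gcd(a, b). Compute gcd(473, 352) with the extended Euclidean algorithm, tracking rows (r, s, t) with s·473 + t·352 = r:
  row A: (473, 1, 0)   [1·473 + 0·352 = 473]
  row B: (352, 0, 1)   [0·473 + 1·352 = 352]
  473 = 1·352 + 121   → row C = row A − 1·row B = (121, 1, −1)   [check: 1·473 − 1·352 = 121]
  352 = 2·121 + 110   → row D = row B − 2·row C = (110, −2, 3)   [check: −2·473 + 3·352 = 110]
  121 = 1·110 + 11   → row E = row C − 1·row D = (11, 3, −4)   [check: 3·473 − 4·352 = 11]
  110 = 10·11 + 0   → remainder 0, stop. gcd = 11 (last nonzero row E).
So gcd(352, 473) = 11, with Bézout identity 3·473 − 4·352 = 11. Containment (⊇): the Bézout identity exhibits 11 as an element of (352, 473), giving (11) ⊆ (352, 473). Containment (⊆): since 11 | 352 and 11 | 473 (352 = 11·32, 473 = 11·43), every Z-linear combination of 352 and 473 is divisible by 11, so (352, 473) ⊆ (11). Therefore (352, 473) = (11), d = 11.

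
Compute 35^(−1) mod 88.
35^(−1) ≡ 83 (mod 88)

Apply the extended Euclidean algorithm to (88, 35), tracking rows (r, s, t) with s·88 + t·35 = r. Each division r_prev = q·r_cur + r_new produces the new row as (previous row) − q·(current row):
  row A: (88, 1, 0)   [1·88 + 0·35 = 88]
  row B: (35, 0, 1)   [0·88 + 1·35 = 35]
  88 = 2·35 + 18   → row C = row A − 2·row B = (18, 1, −2)   [check: 1·88 − 2·35 = 18]
  35 = 1·18 + 17   → row D = row B − 1·row C = (17, −1, 3)   [check: −1·88 + 3·35 = 17]
  18 = 1·17 + 1   → row E = row C − 1·row D = (1, 2, −5)   [check: 2·88 − 5·35 = 1]
  17 = 17·1 + 0   → remainder 0, stop. gcd = 1 (last nonzero row E).
The gcd is 1, so 35 is invertible mod 88. The last nonzero row gives 2·88 − 5·35 = 1, so t = −5. So 35^(−1) ≡ −5 ≡ 83 (mod 88). Verify: 35 · 83 = 2905 ≡ 1 (mod 88). ✓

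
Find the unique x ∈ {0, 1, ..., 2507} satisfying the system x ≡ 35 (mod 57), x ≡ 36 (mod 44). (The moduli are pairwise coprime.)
The moduli 57, 44 are pairwise coprime, so by the CRT there is a unique solution mod 57·44 = 2508.
Solve by successive substitution. Start with x ≡ 35 (mod 57).
  Combine with x ≡ 36 (mod 44): write x = 35 + 57·t and require 35 + 57·t ≡ 36 (mod 44), i.e. 57·t ≡ 36 − 35 ≡ 1 (mod 44). Since 57^(−1) ≡ 17 (mod 44) (57 ≡ 13 (mod 44)), t ≡ 17·1 ≡ 17 (mod 44). So x ≡ 35 + 57·17 = 1004 (mod 2508).
Unique solution in [0, 2508): x = 1004.

Final answer: x ≡ 1004 (mod 2508); the representative in [0, 2508) is 1004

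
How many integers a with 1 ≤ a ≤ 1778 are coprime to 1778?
The number of a ∈ {1, ..., 1778} with gcd(a, 1778) = 1 is by definition Euler's totient φ(1778). φ is multiplicative, with φ(p^e) = p^e − p^(e−1). Factorise 1778 = 2 · 7 · 127. Then
  φ(1778) = (2 − 1) · (7 − 1) · (127 − 1) = 1 · 6 · 126 = 756.
So there are 756 such integers.

Final answer: 756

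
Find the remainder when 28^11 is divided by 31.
Use repeated squaring. Binary(11) = 1011. Walk through the bits of the exponent 11 left-to-right: at each bit after the leading one, square the running value, then multiply by 28 if the bit is 1 (always reducing mod 31):
  bit 1 = 1 (leading): start with 28.
  bit 2 = 0: square 28^2 = 784 ≡ 9 (mod 31).
  bit 3 = 1: square 9^2 = 81 ≡ 19; bit is 1, so multiply 19·28 = 532 ≡ 5 (mod 31).
  bit 4 = 1: square 5^2 = 25; bit is 1, so multiply 25·28 = 700 ≡ 18 (mod 31).
Final value: 28^11 ≡ 18 (mod 31).

Final answer: 18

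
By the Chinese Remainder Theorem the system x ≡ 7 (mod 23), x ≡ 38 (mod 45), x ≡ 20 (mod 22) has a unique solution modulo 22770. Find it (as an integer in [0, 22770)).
x ≡ 19028 (mod 22770); the representative in [0, 22770) is 19028

The moduli 23, 45, 22 are pairwise coprime, so by the CRT there is a unique solution mod 23·45·22 = 22770.
Solve by successive substitution. Start with x ≡ 7 (mod 23).
  Combine with x ≡ 38 (mod 45): write x = 7 + 23·t and require 7 + 23·t ≡ 38 (mod 45), i.e. 23·t ≡ 38 − 7 ≡ 31 (mod 45). Since 23^(−1) ≡ 2 (mod 45), t ≡ 2·31 ≡ 17 (mod 45). So x ≡ 7 + 23·17 = 398 (mod 1035).
  Combine with x ≡ 20 (mod 22): write x = 398 + 1035·t and require 398 + 1035·t ≡ 20 (mod 22), i.e. 1035·t ≡ 20 − 398 ≡ 18 (mod 22). Since 1035^(−1) ≡ 1 (mod 22) (1035 ≡ 1 (mod 22)), t ≡ 1·18 ≡ 18 (mod 22). So x ≡ 398 + 1035·18 = 19028 (mod 22770).
Unique solution in [0, 22770): x = 19028.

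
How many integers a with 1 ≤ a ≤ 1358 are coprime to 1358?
The number of a ∈ {1, ..., 1358} with gcd(a, 1358) = 1 is by definition Euler's totient φ(1358). φ is multiplicative, with φ(p^e) = p^e − p^(e−1). Factorise 1358 = 2 · 7 · 97. Then
  φ(1358) = (2 − 1) · (7 − 1) · (97 − 1) = 1 · 6 · 96 = 576.
So there are 576 such integers.

Final answer: 576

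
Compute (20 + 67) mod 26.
Reduce the summands first: 67 ≡ 15 (mod 26), so 20 + 67 ≡ 20 + 15 (mod 26). 20 + 15 = 35; 35 = 1·26 + 9, so (20 + 67) mod 26 = 9.

Final answer: 9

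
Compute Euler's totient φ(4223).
φ is multiplicative, with φ(p^e) = p^e − p^(e−1). Factorise 4223 = 41 · 103. Then
  φ(4223) = (41 − 1) · (103 − 1) = 40 · 102 = 4080.

Final answer: φ(4223) = 4080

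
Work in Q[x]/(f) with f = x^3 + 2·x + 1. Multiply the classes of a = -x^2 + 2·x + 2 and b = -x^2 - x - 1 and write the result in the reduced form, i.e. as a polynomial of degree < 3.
First multiply in Q[x] without reducing: a · b = x^4 - x^3 - 3·x^2 - 4·x - 2. Now divide by f(x) = x^3 + 2·x + 1, eliminating the leading term at each step:
  leading term x^4: subtract (x)·f(x) = x^4 + 2·x^2 + x, leaving -x^3 - 5·x^2 - 5·x - 2
  leading term -x^3: subtract (-1)·f(x) = -x^3 - 2·x - 1, leaving -5·x^2 - 3·x - 1
The degree is now < 3, so this is the remainder. Hence a · b ≡ -5·x^2 - 3·x - 1 in Q[x]/(f).

Final answer: a · b ≡ -5·x^2 - 3·x - 1 (mod f(x))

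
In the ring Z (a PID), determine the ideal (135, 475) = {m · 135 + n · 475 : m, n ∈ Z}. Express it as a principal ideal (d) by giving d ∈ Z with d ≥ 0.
(135, 475) = (5); d = 5

In the PID Z, (a, b) is generated by gcd(a, b). Compute gcd(475, 135) with the extended Euclidean algorithm, tracking rows (r, s, t) with s·475 + t·135 = r:
  row A: (475, 1, 0)   [1·475 + 0·135 = 475]
  row B: (135, 0, 1)   [0·475 + 1·135 = 135]
  475 = 3·135 + 70   → row C = row A − 3·row B = (70, 1, −3)   [check: 1·475 − 3·135 = 70]
  135 = 1·70 + 65   → row D = row B − 1·row C = (65, −1, 4)   [check: −1·475 + 4·135 = 65]
  70 = 1·65 + 5   → row E = row C − 1·row D = (5, 2, −7)   [check: 2·475 − 7·135 = 5]
  65 = 13·5 + 0   → remainder 0, stop. gcd = 5 (last nonzero row E).
So gcd(135, 475) = 5, with Bézout identity 2·475 − 7·135 = 5. Containment (⊇): the Bézout identity exhibits 5 as an element of (135, 475), giving (5) ⊆ (135, 475). Containment (⊆): since 5 | 135 and 5 | 475 (135 = 5·27, 475 = 5·95), every Z-linear combination of 135 and 475 is divisible by 5, so (135, 475) ⊆ (5). Therefore (135, 475) = (5), d = 5.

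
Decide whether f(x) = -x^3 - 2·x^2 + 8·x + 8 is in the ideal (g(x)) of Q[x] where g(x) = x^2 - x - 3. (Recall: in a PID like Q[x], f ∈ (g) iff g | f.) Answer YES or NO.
NO

In Q[x] the ideal (g) consists of all multiples of g, so f ∈ (g) iff g | f, i.e. iff the remainder of f on division by g is 0. Divide f by g (g is monic, so eliminate the leading term of the running remainder at each step):
  leading term -x^3: subtract (-x)·g(x) = -x^3 + x^2 + 3·x, leaving -3·x^2 + 5·x + 8
  leading term -3·x^2: subtract (-3)·g(x) = -3·x^2 + 3·x + 9, leaving 2·x - 1
The remainder r(x) = 2·x - 1 ≠ 0 (and deg r < deg g), so g ∤ f, i.e. f ∉ (g).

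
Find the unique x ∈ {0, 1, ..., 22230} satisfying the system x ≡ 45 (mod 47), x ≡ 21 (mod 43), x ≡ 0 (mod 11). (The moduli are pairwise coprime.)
x ≡ 17952 (mod 22231); the representative in [0, 22231) is 17952

The moduli 47, 43, 11 are pairwise coprime, so by the CRT there is a unique solution mod 47·43·11 = 22231.
Solve by successive substitution. Start with x ≡ 45 (mod 47).
  Combine with x ≡ 21 (mod 43): write x = 45 + 47·t and require 45 + 47·t ≡ 21 (mod 43), i.e. 47·t ≡ 21 − 45 ≡ 19 (mod 43). Since 47^(−1) ≡ 11 (mod 43) (47 ≡ 4 (mod 43)), t ≡ 11·19 ≡ 37 (mod 43). So x ≡ 45 + 47·37 = 1784 (mod 2021).
  Combine with x ≡ 0 (mod 11): write x = 1784 + 2021·t and require 1784 + 2021·t ≡ 0 (mod 11), i.e. 2021·t ≡ 0 − 1784 ≡ 9 (mod 11). Since 2021^(−1) ≡ 7 (mod 11) (2021 ≡ 8 (mod 11)), t ≡ 7·9 ≡ 8 (mod 11). So x ≡ 1784 + 2021·8 = 17952 (mod 22231).
Unique solution in [0, 22231): x = 17952.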